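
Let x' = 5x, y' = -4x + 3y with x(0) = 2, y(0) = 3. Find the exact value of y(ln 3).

A = [[5,0],[-4,3]]; eigenvalues λ = 5, 3.
Eigenvectors: (-1,2) for λ=5, (0,-1) for λ=3.
From the initial condition, c_1 = -2, c_2 = -7.
y(ln 3) = (-2)(3^5)(2) + (-7)(3^3)(-1) = -783.

-783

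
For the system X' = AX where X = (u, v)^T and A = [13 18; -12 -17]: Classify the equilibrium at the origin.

saddle

A = [[13,18],[-12,-17]]; det(A-λI) = λ^2 + 4λ - 5.
λ = -5, 1: opposite signs.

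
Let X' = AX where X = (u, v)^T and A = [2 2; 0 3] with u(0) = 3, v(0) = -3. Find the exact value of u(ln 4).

A = [[2,2],[0,3]]; eigenvalues λ = 3, 2.
Eigenvectors: (2,1) for λ=3, (-1,0) for λ=2.
From the initial condition, c_1 = -3, c_2 = -9.
u(ln 4) = (-3)(4^3)(2) + (-9)(4^2)(-1) = -240.

-240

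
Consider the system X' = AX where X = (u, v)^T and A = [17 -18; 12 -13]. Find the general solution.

Coefficient matrix A = [[17, -18], [12, -13]].
Characteristic polynomial det(A - λI) = λ^2 - 4λ - 5 = 0.
Eigenvalues λ = -1, 5.
For λ=-1: (A-λI) row 1 is [18, -18], so an eigenvector is (-1, -1).
For λ=5: (A-λI) row 1 is [12, -18], so an eigenvector is (-3, -2).
General solution: C_1e^(-t)(-1,-1) + C_2e^(5t)(-3,-2).

u(t) = -C_1e^(-t) - 3C_2e^(5t), v(t) = -C_1e^(-t) - 2C_2e^(5t)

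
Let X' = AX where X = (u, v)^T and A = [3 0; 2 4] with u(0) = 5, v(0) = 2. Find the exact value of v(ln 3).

702

A = [[3,0],[2,4]]; eigenvalues λ = 3, 4.
Eigenvectors: (1,-2) for λ=3, (0,1) for λ=4.
From the initial condition, c_1 = 5, c_2 = 12.
v(ln 3) = (5)(3^3)(-2) + (12)(3^4)(1) = 702.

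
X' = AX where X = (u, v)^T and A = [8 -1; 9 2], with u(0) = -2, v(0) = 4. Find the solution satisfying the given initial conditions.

u(t) = -10te^(5t) - 2e^(5t), v(t) = -30te^(5t) + 4e^(5t)

Coefficient matrix A = [[8, -1], [9, 2]].
Characteristic polynomial det(A - λI) = λ^2 - 10λ + 25 = 0.
Single eigenvalue λ = 5 with algebraic multiplicity 2.
Eigenvector v = (1,3); generalized eigenvector w with (A-λI)w=v is (0,-1).
General solution: e^(5t)[K_1·v + K_2·(t·v + w)].
Applying u(0)=-2, v(0)=4 gives K_1=-2, K_2=-10.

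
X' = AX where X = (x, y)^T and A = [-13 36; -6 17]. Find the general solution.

x(t) = 3c_1e^(-t) + 2c_2e^(5t), y(t) = c_1e^(-t) + c_2e^(5t)

Coefficient matrix A = [[-13, 36], [-6, 17]].
Characteristic polynomial det(A - λI) = λ^2 - 4λ - 5 = 0.
Eigenvalues λ = -1, 5.
For λ=-1: (A-λI) row 1 is [-12, 36], so an eigenvector is (3, 1).
For λ=5: (A-λI) row 1 is [-18, 36], so an eigenvector is (2, 1).
General solution: c_1e^(-t)(3,1) + c_2e^(5t)(2,1).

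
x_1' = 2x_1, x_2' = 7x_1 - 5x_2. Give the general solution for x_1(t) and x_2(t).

x_1(t) = c_2e^(2t), x_2(t) = -c_1e^(-5t) + c_2e^(2t)

Coefficient matrix A = [[2, 0], [7, -5]].
Characteristic polynomial det(A - λI) = λ^2 + 3λ - 10 = 0.
Eigenvalues λ = -5, 2.
For λ=-5: (A-λI) row 1 is [7, 0], so an eigenvector is (0, -1).
For λ=2: (A-λI) row 2 is [7, -7], so an eigenvector is (1, 1).
General solution: c_1e^(-5t)(0,-1) + c_2e^(2t)(1,1).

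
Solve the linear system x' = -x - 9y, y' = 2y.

Coefficient matrix A = [[-1, -9], [0, 2]].
Characteristic polynomial det(A - λI) = λ^2 - λ - 2 = 0.
Eigenvalues λ = -1, 2.
For λ=-1: (A-λI) row 1 is [0, -9], so an eigenvector is (-1, 0).
For λ=2: (A-λI) row 1 is [-3, -9], so an eigenvector is (3, -1).
General solution: C_1e^(-t)(-1,0) + C_2e^(2t)(3,-1).

x(t) = -C_1e^(-t) + 3C_2e^(2t), y(t) = -C_2e^(2t)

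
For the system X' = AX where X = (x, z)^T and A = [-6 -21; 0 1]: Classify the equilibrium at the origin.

A = [[-6,-21],[0,1]]; det(A-λI) = λ^2 + 5λ - 6.
λ = -6, 1: opposite signs.

saddle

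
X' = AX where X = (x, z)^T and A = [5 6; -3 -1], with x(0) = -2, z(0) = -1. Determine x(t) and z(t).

x(t) = -4e^(2t)sin(3t) - 2e^(2t)cos(3t), z(t) = 3e^(2t)sin(3t) - e^(2t)cos(3t)

Coefficient matrix A = [[5, 6], [-3, -1]].
Characteristic polynomial det(A - λI) = λ^2 - 4λ + 13 = 0.
Eigenvalues λ = 2 ± 3i (complex conjugate pair).
For λ=2+3i: an eigenvector is (1,-1) - i(-1,0) = (1 + i, -1).
A real fundamental pair from Re and Im of e^((2+3i)t)v: X_1 = e^(2t)(cos(3t)·(1,-1) + sin(3t)·(-1,0)), X_2 = e^(2t)(sin(3t)·(1,-1) - cos(3t)·(-1,0)).
General solution: K_1X_1 + K_2X_2.
Applying x(0)=-2, z(0)=-1 gives K_1=1, K_2=-3.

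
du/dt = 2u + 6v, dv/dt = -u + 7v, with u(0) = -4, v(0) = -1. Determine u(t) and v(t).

u(t) = 2e^(5t) - 6e^(4t), v(t) = e^(5t) - 2e^(4t)

Coefficient matrix A = [[2, 6], [-1, 7]].
Characteristic polynomial det(A - λI) = λ^2 - 9λ + 20 = 0.
Eigenvalues λ = 4, 5.
For λ=4: (A-λI) row 1 is [-2, 6], so an eigenvector is (3, 1).
For λ=5: (A-λI) row 1 is [-3, 6], so an eigenvector is (-2, -1).
General solution: K_1e^(4t)(3,1) + K_2e^(5t)(-2,-1).
Applying u(0)=-4, v(0)=-1 gives K_1=-2, K_2=-1.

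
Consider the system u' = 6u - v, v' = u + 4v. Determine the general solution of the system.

Coefficient matrix A = [[6, -1], [1, 4]].
Characteristic polynomial det(A - λI) = λ^2 - 10λ + 25 = 0.
Single eigenvalue λ = 5 with algebraic multiplicity 2.
Eigenvector v = (-1,-1); generalized eigenvector w with (A-λI)w=v is (-3,-2).
General solution: e^(5t)[K_1·v + K_2·(t·v + w)].

u(t) = -K_1e^(5t) - K_2te^(5t) - 3K_2e^(5t), v(t) = -K_1e^(5t) - K_2te^(5t) - 2K_2e^(5t)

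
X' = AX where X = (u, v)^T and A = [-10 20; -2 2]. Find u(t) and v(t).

u(t) = 3K_1e^(-4t)sin(2t) - K_1e^(-4t)cos(2t) - K_2e^(-4t)sin(2t) - 3K_2e^(-4t)cos(2t), v(t) = K_1e^(-4t)sin(2t) - K_2e^(-4t)cos(2t)

Coefficient matrix A = [[-10, 20], [-2, 2]].
Characteristic polynomial det(A - λI) = λ^2 + 8λ + 20 = 0.
Eigenvalues λ = -4 ± 2i (complex conjugate pair).
For λ=-4+2i: an eigenvector is (-1,0) - i(3,1) = (-1 - 3i, 0 - i).
A real fundamental pair from Re and Im of e^((-4+2i)t)v: X_1 = e^(-4t)(cos(2t)·(-1,0) + sin(2t)·(3,1)), X_2 = e^(-4t)(sin(2t)·(-1,0) - cos(2t)·(3,1)).
General solution: K_1X_1 + K_2X_2.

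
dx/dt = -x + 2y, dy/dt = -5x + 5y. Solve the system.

Coefficient matrix A = [[-1, 2], [-5, 5]].
Characteristic polynomial det(A - λI) = λ^2 - 4λ + 5 = 0.
Eigenvalues λ = 2 ± i (complex conjugate pair).
For λ=2+i: an eigenvector is (-1,-2) - i(-1,-1) = (-1 + i, -2 + i).
A real fundamental pair from Re and Im of e^((2+i)t)v: X_1 = e^(2t)(cos(t)·(-1,-2) + sin(t)·(-1,-1)), X_2 = e^(2t)(sin(t)·(-1,-2) - cos(t)·(-1,-1)).
General solution: C_1X_1 + C_2X_2.

x(t) = -C_1e^(2t)sin(t) - C_1e^(2t)cos(t) - C_2e^(2t)sin(t) + C_2e^(2t)cos(t), y(t) = -C_1e^(2t)sin(t) - 2C_1e^(2t)cos(t) - 2C_2e^(2t)sin(t) + C_2e^(2t)cos(t)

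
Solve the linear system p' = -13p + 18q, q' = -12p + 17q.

Coefficient matrix A = [[-13, 18], [-12, 17]].
Characteristic polynomial det(A - λI) = λ^2 - 4λ - 5 = 0.
Eigenvalues λ = 5, -1.
For λ=5: (A-λI) row 1 is [-18, 18], so an eigenvector is (1, 1).
For λ=-1: (A-λI) row 1 is [-12, 18], so an eigenvector is (3, 2).
General solution: K_1e^(5t)(1,1) + K_2e^(-t)(3,2).

p(t) = K_1e^(5t) + 3K_2e^(-t), q(t) = K_1e^(5t) + 2K_2e^(-t)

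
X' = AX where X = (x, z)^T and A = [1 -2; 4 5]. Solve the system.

Coefficient matrix A = [[1, -2], [4, 5]].
Characteristic polynomial det(A - λI) = λ^2 - 6λ + 13 = 0.
Eigenvalues λ = 3 ± 2i (complex conjugate pair).
For λ=3+2i: an eigenvector is (1,-1) - i(0,1) = (1, -1 - i).
A real fundamental pair from Re and Im of e^((3+2i)t)v: X_1 = e^(3t)(cos(2t)·(1,-1) + sin(2t)·(0,1)), X_2 = e^(3t)(sin(2t)·(1,-1) - cos(2t)·(0,1)).
General solution: c_1X_1 + c_2X_2.

x(t) = c_1e^(3t)cos(2t) + c_2e^(3t)sin(2t), z(t) = c_1e^(3t)sin(2t) - c_1e^(3t)cos(2t) - c_2e^(3t)sin(2t) - c_2e^(3t)cos(2t)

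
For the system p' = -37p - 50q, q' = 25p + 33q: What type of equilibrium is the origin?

stable spiral

A = [[-37,-50],[25,33]]; det(A-λI) = λ^2 + 4λ + 29.
λ = -2 ± 5i: negative real part.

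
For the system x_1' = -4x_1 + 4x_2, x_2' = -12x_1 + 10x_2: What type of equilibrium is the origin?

A = [[-4,4],[-12,10]]; det(A-λI) = λ^2 - 6λ + 8.
λ = 4, 2: both positive.

unstable node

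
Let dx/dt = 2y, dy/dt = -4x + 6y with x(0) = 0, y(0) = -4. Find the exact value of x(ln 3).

-288

A = [[0,2],[-4,6]]; eigenvalues λ = 4, 2.
Eigenvectors: (1,2) for λ=4, (-1,-1) for λ=2.
From the initial condition, c_1 = -4, c_2 = -4.
x(ln 3) = (-4)(3^4)(1) + (-4)(3^2)(-1) = -288.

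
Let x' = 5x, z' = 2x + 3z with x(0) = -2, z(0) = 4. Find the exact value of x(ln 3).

-486

A = [[5,0],[2,3]]; eigenvalues λ = 5, 3.
Eigenvectors: (1,1) for λ=5, (0,-1) for λ=3.
From the initial condition, c_1 = -2, c_2 = -6.
x(ln 3) = (-2)(3^5)(1) + (-6)(3^3)(0) = -486.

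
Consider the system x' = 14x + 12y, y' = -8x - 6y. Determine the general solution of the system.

x(t) = K_1e^(2t) + 3K_2e^(6t), y(t) = -K_1e^(2t) - 2K_2e^(6t)

Coefficient matrix A = [[14, 12], [-8, -6]].
Characteristic polynomial det(A - λI) = λ^2 - 8λ + 12 = 0.
Eigenvalues λ = 2, 6.
For λ=2: (A-λI) row 1 is [12, 12], so an eigenvector is (1, -1).
For λ=6: (A-λI) row 1 is [8, 12], so an eigenvector is (3, -2).
General solution: K_1e^(2t)(1,-1) + K_2e^(6t)(3,-2).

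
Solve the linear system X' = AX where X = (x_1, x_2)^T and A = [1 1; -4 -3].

Coefficient matrix A = [[1, 1], [-4, -3]].
Characteristic polynomial det(A - λI) = λ^2 + 2λ + 1 = 0.
Single eigenvalue λ = -1 with algebraic multiplicity 2.
Eigenvector v = (1,-2); generalized eigenvector w with (A-λI)w=v is (-1,3).
General solution: e^(-t)[C_1·v + C_2·(t·v + w)].

x_1(t) = C_1e^(-t) + C_2te^(-t) - C_2e^(-t), x_2(t) = -2C_1e^(-t) - 2C_2te^(-t) + 3C_2e^(-t)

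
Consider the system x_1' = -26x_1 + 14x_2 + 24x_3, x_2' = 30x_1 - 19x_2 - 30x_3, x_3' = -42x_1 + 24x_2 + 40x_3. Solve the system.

x_1(t) = 2K_1e^(t) + K_2e^(-2t) + 2K_3e^(-4t), x_2(t) = -3K_1e^(t) - 2K_3e^(-4t), x_3(t) = 4K_1e^(t) + K_2e^(-2t) + 3K_3e^(-4t)

Coefficient matrix A = [[-26, 14, 24], [30, -19, -30], [-42, 24, 40]].
det(A - λI) = 0 gives eigenvalues λ = 1, -2, -4.
For λ=1: eigenvector (2,-3,4).
For λ=-2: eigenvector (1,0,1).
For λ=-4: eigenvector (2,-2,3).
General solution: K_1e^(t)(2,-3,4) + K_2e^(-2t)(1,0,1) + K_3e^(-4t)(2,-2,3).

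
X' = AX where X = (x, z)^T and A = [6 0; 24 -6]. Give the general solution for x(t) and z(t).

Coefficient matrix A = [[6, 0], [24, -6]].
Characteristic polynomial det(A - λI) = λ^2 - 36 = 0.
Eigenvalues λ = -6, 6.
For λ=-6: (A-λI) row 1 is [12, 0], so an eigenvector is (0, 1).
For λ=6: (A-λI) row 2 is [24, -12], so an eigenvector is (-1, -2).
General solution: C_1e^(-6t)(0,1) + C_2e^(6t)(-1,-2).

x(t) = -C_2e^(6t), z(t) = C_1e^(-6t) - 2C_2e^(6t)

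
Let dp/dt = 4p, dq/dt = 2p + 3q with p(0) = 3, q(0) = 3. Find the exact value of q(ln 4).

1344

A = [[4,0],[2,3]]; eigenvalues λ = 3, 4.
Eigenvectors: (0,1) for λ=3, (1,2) for λ=4.
From the initial condition, c_1 = -3, c_2 = 3.
q(ln 4) = (-3)(4^3)(1) + (3)(4^4)(2) = 1344.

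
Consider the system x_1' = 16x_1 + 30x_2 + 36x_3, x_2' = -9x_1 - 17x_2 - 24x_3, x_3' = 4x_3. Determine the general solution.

Coefficient matrix A = [[16, 30, 36], [-9, -17, -24], [0, 0, 4]].
det(A - λI) = 0 gives eigenvalues λ = -2, 1, 4.
For λ=-2: eigenvector (5,-3,0).
For λ=1: eigenvector (2,-1,0).
For λ=4: eigenvector (2,-2,1).
General solution: K_1e^(-2t)(5,-3,0) + K_2e^(t)(2,-1,0) + K_3e^(4t)(2,-2,1).

x_1(t) = 5K_1e^(-2t) + 2K_2e^(t) + 2K_3e^(4t), x_2(t) = -3K_1e^(-2t) - K_2e^(t) - 2K_3e^(4t), x_3(t) = K_3e^(4t)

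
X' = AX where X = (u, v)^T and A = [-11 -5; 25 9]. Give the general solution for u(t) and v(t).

u(t) = -K_1e^(-t)cos(5t) - K_2e^(-t)sin(5t), v(t) = -K_1e^(-t)sin(5t) + 2K_1e^(-t)cos(5t) + 2K_2e^(-t)sin(5t) + K_2e^(-t)cos(5t)

Coefficient matrix A = [[-11, -5], [25, 9]].
Characteristic polynomial det(A - λI) = λ^2 + 2λ + 26 = 0.
Eigenvalues λ = -1 ± 5i (complex conjugate pair).
For λ=-1+5i: an eigenvector is (-1,2) - i(0,-1) = (-1, 2 + i).
A real fundamental pair from Re and Im of e^((-1+5i)t)v: X_1 = e^(-t)(cos(5t)·(-1,2) + sin(5t)·(0,-1)), X_2 = e^(-t)(sin(5t)·(-1,2) - cos(5t)·(0,-1)).
General solution: K_1X_1 + K_2X_2.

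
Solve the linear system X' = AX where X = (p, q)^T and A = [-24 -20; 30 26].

Coefficient matrix A = [[-24, -20], [30, 26]].
Characteristic polynomial det(A - λI) = λ^2 - 2λ - 24 = 0.
Eigenvalues λ = 6, -4.
For λ=6: (A-λI) row 1 is [-30, -20], so an eigenvector is (2, -3).
For λ=-4: (A-λI) row 1 is [-20, -20], so an eigenvector is (-1, 1).
General solution: K_1e^(6t)(2,-3) + K_2e^(-4t)(-1,1).

p(t) = 2K_1e^(6t) - K_2e^(-4t), q(t) = -3K_1e^(6t) + K_2e^(-4t)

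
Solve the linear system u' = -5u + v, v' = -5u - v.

Coefficient matrix A = [[-5, 1], [-5, -1]].
Characteristic polynomial det(A - λI) = λ^2 + 6λ + 10 = 0.
Eigenvalues λ = -3 ± i (complex conjugate pair).
For λ=-3+i: an eigenvector is (0,1) - i(1,2) = (0 - i, 1 - 2i).
A real fundamental pair from Re and Im of e^((-3+i)t)v: X_1 = e^(-3t)(cos(t)·(0,1) + sin(t)·(1,2)), X_2 = e^(-3t)(sin(t)·(0,1) - cos(t)·(1,2)).
General solution: c_1X_1 + c_2X_2.

u(t) = c_1e^(-3t)sin(t) - c_2e^(-3t)cos(t), v(t) = 2c_1e^(-3t)sin(t) + c_1e^(-3t)cos(t) + c_2e^(-3t)sin(t) - 2c_2e^(-3t)cos(t)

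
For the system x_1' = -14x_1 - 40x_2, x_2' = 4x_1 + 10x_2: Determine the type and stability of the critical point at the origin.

A = [[-14,-40],[4,10]]; det(A-λI) = λ^2 + 4λ + 20.
λ = -2 ± 4i: negative real part.

stable spiral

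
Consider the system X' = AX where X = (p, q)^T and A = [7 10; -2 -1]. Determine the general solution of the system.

Coefficient matrix A = [[7, 10], [-2, -1]].
Characteristic polynomial det(A - λI) = λ^2 - 6λ + 13 = 0.
Eigenvalues λ = 3 ± 2i (complex conjugate pair).
For λ=3+2i: an eigenvector is (2,-1) - i(-1,0) = (2 + i, -1).
A real fundamental pair from Re and Im of e^((3+2i)t)v: X_1 = e^(3t)(cos(2t)·(2,-1) + sin(2t)·(-1,0)), X_2 = e^(3t)(sin(2t)·(2,-1) - cos(2t)·(-1,0)).
General solution: K_1X_1 + K_2X_2.

p(t) = -K_1e^(3t)sin(2t) + 2K_1e^(3t)cos(2t) + 2K_2e^(3t)sin(2t) + K_2e^(3t)cos(2t), q(t) = -K_1e^(3t)cos(2t) - K_2e^(3t)sin(2t)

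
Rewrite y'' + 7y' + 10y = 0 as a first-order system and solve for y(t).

y(t) = C_1e^(-5t) + C_2e^(-2t)

Let x_1 = y, x_2 = y'. Then x_1' = x_2 and x_2' = -10x_1 - 7x_2.
A = [[0,1],[-10,-7]]; det(A-λI) = λ^2 + 7λ + 10.
Eigenvalues λ = -5, -2 with eigenvectors (1,-5), (1,-2).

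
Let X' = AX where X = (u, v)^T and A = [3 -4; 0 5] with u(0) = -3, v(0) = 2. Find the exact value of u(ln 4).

A = [[3,-4],[0,5]]; eigenvalues λ = 5, 3.
Eigenvectors: (-2,1) for λ=5, (1,0) for λ=3.
From the initial condition, c_1 = 2, c_2 = 1.
u(ln 4) = (2)(4^5)(-2) + (1)(4^3)(1) = -4032.

-4032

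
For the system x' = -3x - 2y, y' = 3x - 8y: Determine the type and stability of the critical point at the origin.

stable node

A = [[-3,-2],[3,-8]]; det(A-λI) = λ^2 + 11λ + 30.
λ = -5, -6: both negative.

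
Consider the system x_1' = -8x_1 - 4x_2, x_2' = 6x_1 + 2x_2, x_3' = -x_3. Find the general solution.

Coefficient matrix A = [[-8, -4, 0], [6, 2, 0], [0, 0, -1]].
det(A - λI) = 0 gives eigenvalues λ = -4, -2, -1.
For λ=-4: eigenvector (-1,1,0).
For λ=-2: eigenvector (2,-3,0).
For λ=-1: eigenvector (0,0,1).
General solution: K_1e^(-4t)(-1,1,0) + K_2e^(-2t)(2,-3,0) + K_3e^(-t)(0,0,1).

x_1(t) = -K_1e^(-4t) + 2K_2e^(-2t), x_2(t) = K_1e^(-4t) - 3K_2e^(-2t), x_3(t) = K_3e^(-t)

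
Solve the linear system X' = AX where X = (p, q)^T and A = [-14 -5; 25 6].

p(t) = -C_1e^(-4t)sin(5t) + C_2e^(-4t)cos(5t), q(t) = 2C_1e^(-4t)sin(5t) + C_1e^(-4t)cos(5t) + C_2e^(-4t)sin(5t) - 2C_2e^(-4t)cos(5t)

Coefficient matrix A = [[-14, -5], [25, 6]].
Characteristic polynomial det(A - λI) = λ^2 + 8λ + 41 = 0.
Eigenvalues λ = -4 ± 5i (complex conjugate pair).
For λ=-4+5i: an eigenvector is (0,1) - i(-1,2) = (0 + i, 1 - 2i).
A real fundamental pair from Re and Im of e^((-4+5i)t)v: X_1 = e^(-4t)(cos(5t)·(0,1) + sin(5t)·(-1,2)), X_2 = e^(-4t)(sin(5t)·(0,1) - cos(5t)·(-1,2)).
General solution: C_1X_1 + C_2X_2.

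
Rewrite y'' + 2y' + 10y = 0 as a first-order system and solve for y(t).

Let x_1 = y, x_2 = y'. Then x_1' = x_2 and x_2' = -10x_1 - 2x_2.
A = [[0,1],[-10,-2]]; det(A-λI) = λ^2 + 2λ + 10.
Eigenvalues λ = -1 ± 3i.

y(t) = K_1e^(-t)cos(3t) + K_2e^(-t)sin(3t)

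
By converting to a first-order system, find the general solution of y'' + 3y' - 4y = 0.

Let x_1 = y, x_2 = y'. Then x_1' = x_2 and x_2' = 4x_1 - 3x_2.
A = [[0,1],[4,-3]]; det(A-λI) = λ^2 + 3λ - 4.
Eigenvalues λ = 1, -4 with eigenvectors (1,1), (1,-4).

y(t) = K_1e^(t) + K_2e^(-4t)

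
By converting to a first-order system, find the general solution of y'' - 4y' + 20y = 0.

Let x_1 = y, x_2 = y'. Then x_1' = x_2 and x_2' = -20x_1 + 4x_2.
A = [[0,1],[-20,4]]; det(A-λI) = λ^2 - 4λ + 20.
Eigenvalues λ = 2 ± 4i.

y(t) = K_1e^(2t)cos(4t) + K_2e^(2t)sin(4t)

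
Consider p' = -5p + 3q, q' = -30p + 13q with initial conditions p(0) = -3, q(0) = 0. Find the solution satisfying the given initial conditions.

Coefficient matrix A = [[-5, 3], [-30, 13]].
Characteristic polynomial det(A - λI) = λ^2 - 8λ + 25 = 0.
Eigenvalues λ = 4 ± 3i (complex conjugate pair).
For λ=4+3i: an eigenvector is (0,1) - i(1,3) = (0 - i, 1 - 3i).
A real fundamental pair from Re and Im of e^((4+3i)t)v: X_1 = e^(4t)(cos(3t)·(0,1) + sin(3t)·(1,3)), X_2 = e^(4t)(sin(3t)·(0,1) - cos(3t)·(1,3)).
General solution: C_1X_1 + C_2X_2.
Applying p(0)=-3, q(0)=0 gives C_1=9, C_2=3.

p(t) = 9e^(4t)sin(3t) - 3e^(4t)cos(3t), q(t) = 30e^(4t)sin(3t)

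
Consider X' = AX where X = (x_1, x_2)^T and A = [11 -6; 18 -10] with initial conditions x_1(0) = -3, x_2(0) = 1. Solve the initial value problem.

x_1(t) = -14e^(2t) + 11e^(-t), x_2(t) = -21e^(2t) + 22e^(-t)

Coefficient matrix A = [[11, -6], [18, -10]].
Characteristic polynomial det(A - λI) = λ^2 - λ - 2 = 0.
Eigenvalues λ = 2, -1.
For λ=2: (A-λI) row 1 is [9, -6], so an eigenvector is (2, 3).
For λ=-1: (A-λI) row 1 is [12, -6], so an eigenvector is (1, 2).
General solution: C_1e^(2t)(2,3) + C_2e^(-t)(1,2).
Applying x_1(0)=-3, x_2(0)=1 gives C_1=-7, C_2=11.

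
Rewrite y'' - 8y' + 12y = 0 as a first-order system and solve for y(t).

y(t) = K_1e^(2t) + K_2e^(6t)

Let x_1 = y, x_2 = y'. Then x_1' = x_2 and x_2' = -12x_1 + 8x_2.
A = [[0,1],[-12,8]]; det(A-λI) = λ^2 - 8λ + 12.
Eigenvalues λ = 2, 6 with eigenvectors (1,2), (1,6).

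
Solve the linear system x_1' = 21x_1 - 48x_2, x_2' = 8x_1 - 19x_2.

x_1(t) = -3c_1e^(5t) - 2c_2e^(-3t), x_2(t) = -c_1e^(5t) - c_2e^(-3t)

Coefficient matrix A = [[21, -48], [8, -19]].
Characteristic polynomial det(A - λI) = λ^2 - 2λ - 15 = 0.
Eigenvalues λ = 5, -3.
For λ=5: (A-λI) row 1 is [16, -48], so an eigenvector is (-3, -1).
For λ=-3: (A-λI) row 1 is [24, -48], so an eigenvector is (-2, -1).
General solution: c_1e^(5t)(-3,-1) + c_2e^(-3t)(-2,-1).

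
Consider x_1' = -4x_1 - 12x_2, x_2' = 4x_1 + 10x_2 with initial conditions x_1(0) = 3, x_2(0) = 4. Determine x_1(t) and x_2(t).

Coefficient matrix A = [[-4, -12], [4, 10]].
Characteristic polynomial det(A - λI) = λ^2 - 6λ + 8 = 0.
Eigenvalues λ = 4, 2.
For λ=4: (A-λI) row 1 is [-8, -12], so an eigenvector is (-3, 2).
For λ=2: (A-λI) row 1 is [-6, -12], so an eigenvector is (2, -1).
General solution: c_1e^(4t)(-3,2) + c_2e^(2t)(2,-1).
Applying x_1(0)=3, x_2(0)=4 gives c_1=11, c_2=18.

x_1(t) = -33e^(4t) + 36e^(2t), x_2(t) = 22e^(4t) - 18e^(2t)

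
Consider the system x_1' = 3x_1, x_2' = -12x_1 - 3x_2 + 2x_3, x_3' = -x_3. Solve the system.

Coefficient matrix A = [[3, 0, 0], [-12, -3, 2], [0, 0, -1]].
det(A - λI) = 0 gives eigenvalues λ = 3, -3, -1.
For λ=3: eigenvector (1,-2,0).
For λ=-3: eigenvector (0,1,0).
For λ=-1: eigenvector (0,1,1).
General solution: C_1e^(3t)(1,-2,0) + C_2e^(-3t)(0,1,0) + C_3e^(-t)(0,1,1).

x_1(t) = C_1e^(3t), x_2(t) = -2C_1e^(3t) + C_2e^(-3t) + C_3e^(-t), x_3(t) = C_3e^(-t)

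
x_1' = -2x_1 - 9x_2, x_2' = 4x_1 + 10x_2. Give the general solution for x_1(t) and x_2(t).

Coefficient matrix A = [[-2, -9], [4, 10]].
Characteristic polynomial det(A - λI) = λ^2 - 8λ + 16 = 0.
Single eigenvalue λ = 4 with algebraic multiplicity 2.
Eigenvector v = (-3,2); generalized eigenvector w with (A-λI)w=v is (2,-1).
General solution: e^(4t)[c_1·v + c_2·(t·v + w)].

x_1(t) = -3c_1e^(4t) - 3c_2te^(4t) + 2c_2e^(4t), x_2(t) = 2c_1e^(4t) + 2c_2te^(4t) - c_2e^(4t)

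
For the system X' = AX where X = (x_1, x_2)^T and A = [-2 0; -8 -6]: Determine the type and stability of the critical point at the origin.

A = [[-2,0],[-8,-6]]; det(A-λI) = λ^2 + 8λ + 12.
λ = -2, -6: both negative.

stable node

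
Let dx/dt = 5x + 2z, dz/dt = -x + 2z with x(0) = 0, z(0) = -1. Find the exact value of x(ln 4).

A = [[5,2],[-1,2]]; eigenvalues λ = 3, 4.
Eigenvectors: (1,-1) for λ=3, (-2,1) for λ=4.
From the initial condition, c_1 = 2, c_2 = 1.
x(ln 4) = (2)(4^3)(1) + (1)(4^4)(-2) = -384.

-384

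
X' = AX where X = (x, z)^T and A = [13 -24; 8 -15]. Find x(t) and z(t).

Coefficient matrix A = [[13, -24], [8, -15]].
Characteristic polynomial det(A - λI) = λ^2 + 2λ - 3 = 0.
Eigenvalues λ = 1, -3.
For λ=1: (A-λI) row 1 is [12, -24], so an eigenvector is (-2, -1).
For λ=-3: (A-λI) row 1 is [16, -24], so an eigenvector is (3, 2).
General solution: C_1e^(t)(-2,-1) + C_2e^(-3t)(3,2).

x(t) = -2C_1e^(t) + 3C_2e^(-3t), z(t) = -C_1e^(t) + 2C_2e^(-3t)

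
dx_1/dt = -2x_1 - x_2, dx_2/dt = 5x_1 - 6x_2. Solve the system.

Coefficient matrix A = [[-2, -1], [5, -6]].
Characteristic polynomial det(A - λI) = λ^2 + 8λ + 17 = 0.
Eigenvalues λ = -4 ± i (complex conjugate pair).
For λ=-4+i: an eigenvector is (1,2) - i(0,1) = (1, 2 - i).
A real fundamental pair from Re and Im of e^((-4+i)t)v: X_1 = e^(-4t)(cos(t)·(1,2) + sin(t)·(0,1)), X_2 = e^(-4t)(sin(t)·(1,2) - cos(t)·(0,1)).
General solution: K_1X_1 + K_2X_2.

x_1(t) = K_1e^(-4t)cos(t) + K_2e^(-4t)sin(t), x_2(t) = K_1e^(-4t)sin(t) + 2K_1e^(-4t)cos(t) + 2K_2e^(-4t)sin(t) - K_2e^(-4t)cos(t)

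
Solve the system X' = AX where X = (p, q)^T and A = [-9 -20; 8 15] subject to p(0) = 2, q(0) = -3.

p(t) = 9e^(3t)sin(4t) + 2e^(3t)cos(4t), q(t) = -5e^(3t)sin(4t) - 3e^(3t)cos(4t)

Coefficient matrix A = [[-9, -20], [8, 15]].
Characteristic polynomial det(A - λI) = λ^2 - 6λ + 25 = 0.
Eigenvalues λ = 3 ± 4i (complex conjugate pair).
For λ=3+4i: an eigenvector is (-1,1) - i(-2,1) = (-1 + 2i, 1 - i).
A real fundamental pair from Re and Im of e^((3+4i)t)v: X_1 = e^(3t)(cos(4t)·(-1,1) + sin(4t)·(-2,1)), X_2 = e^(3t)(sin(4t)·(-1,1) - cos(4t)·(-2,1)).
General solution: c_1X_1 + c_2X_2.
Applying p(0)=2, q(0)=-3 gives c_1=-4, c_2=-1.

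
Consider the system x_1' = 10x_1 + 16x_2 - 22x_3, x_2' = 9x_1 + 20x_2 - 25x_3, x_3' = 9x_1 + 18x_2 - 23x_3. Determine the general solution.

Coefficient matrix A = [[10, 16, -22], [9, 20, -25], [9, 18, -23]].
det(A - λI) = 0 gives eigenvalues λ = 4, 2, 1.
For λ=4: eigenvector (1,1,1).
For λ=2: eigenvector (-2,1,0).
For λ=1: eigenvector (2,3,3).
General solution: C_1e^(4t)(1,1,1) + C_2e^(2t)(-2,1,0) + C_3e^(t)(2,3,3).

x_1(t) = C_1e^(4t) - 2C_2e^(2t) + 2C_3e^(t), x_2(t) = C_1e^(4t) + C_2e^(2t) + 3C_3e^(t), x_3(t) = C_1e^(4t) + 3C_3e^(t)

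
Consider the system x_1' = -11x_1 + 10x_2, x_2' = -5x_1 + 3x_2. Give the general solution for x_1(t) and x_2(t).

Coefficient matrix A = [[-11, 10], [-5, 3]].
Characteristic polynomial det(A - λI) = λ^2 + 8λ + 17 = 0.
Eigenvalues λ = -4 ± i (complex conjugate pair).
For λ=-4+i: an eigenvector is (1,1) - i(3,2) = (1 - 3i, 1 - 2i).
A real fundamental pair from Re and Im of e^((-4+i)t)v: X_1 = e^(-4t)(cos(t)·(1,1) + sin(t)·(3,2)), X_2 = e^(-4t)(sin(t)·(1,1) - cos(t)·(3,2)).
General solution: C_1X_1 + C_2X_2.

x_1(t) = 3C_1e^(-4t)sin(t) + C_1e^(-4t)cos(t) + C_2e^(-4t)sin(t) - 3C_2e^(-4t)cos(t), x_2(t) = 2C_1e^(-4t)sin(t) + C_1e^(-4t)cos(t) + C_2e^(-4t)sin(t) - 2C_2e^(-4t)cos(t)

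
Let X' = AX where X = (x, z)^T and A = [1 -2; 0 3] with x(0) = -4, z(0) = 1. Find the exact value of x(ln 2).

A = [[1,-2],[0,3]]; eigenvalues λ = 1, 3.
Eigenvectors: (1,0) for λ=1, (1,-1) for λ=3.
From the initial condition, c_1 = -3, c_2 = -1.
x(ln 2) = (-3)(2^1)(1) + (-1)(2^3)(1) = -14.

-14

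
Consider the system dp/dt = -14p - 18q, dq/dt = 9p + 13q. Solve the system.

Coefficient matrix A = [[-14, -18], [9, 13]].
Characteristic polynomial det(A - λI) = λ^2 + λ - 20 = 0.
Eigenvalues λ = -5, 4.
For λ=-5: (A-λI) row 1 is [-9, -18], so an eigenvector is (2, -1).
For λ=4: (A-λI) row 1 is [-18, -18], so an eigenvector is (-1, 1).
General solution: C_1e^(-5t)(2,-1) + C_2e^(4t)(-1,1).

p(t) = 2C_1e^(-5t) - C_2e^(4t), q(t) = -C_1e^(-5t) + C_2e^(4t)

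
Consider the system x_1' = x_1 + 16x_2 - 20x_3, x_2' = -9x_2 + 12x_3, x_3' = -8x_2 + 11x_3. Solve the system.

x_1(t) = C_1e^(t) - 2C_2e^(3t) + 4C_3e^(-t), x_2(t) = C_2e^(3t) - 3C_3e^(-t), x_3(t) = C_2e^(3t) - 2C_3e^(-t)

Coefficient matrix A = [[1, 16, -20], [0, -9, 12], [0, -8, 11]].
det(A - λI) = 0 gives eigenvalues λ = 1, 3, -1.
For λ=1: eigenvector (1,0,0).
For λ=3: eigenvector (-2,1,1).
For λ=-1: eigenvector (4,-3,-2).
General solution: C_1e^(t)(1,0,0) + C_2e^(3t)(-2,1,1) + C_3e^(-t)(4,-3,-2).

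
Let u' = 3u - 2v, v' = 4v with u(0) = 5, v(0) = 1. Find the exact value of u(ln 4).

-64

A = [[3,-2],[0,4]]; eigenvalues λ = 4, 3.
Eigenvectors: (2,-1) for λ=4, (-1,0) for λ=3.
From the initial condition, c_1 = -1, c_2 = -7.
u(ln 4) = (-1)(4^4)(2) + (-7)(4^3)(-1) = -64.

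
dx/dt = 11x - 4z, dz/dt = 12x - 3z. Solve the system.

Coefficient matrix A = [[11, -4], [12, -3]].
Characteristic polynomial det(A - λI) = λ^2 - 8λ + 15 = 0.
Eigenvalues λ = 5, 3.
For λ=5: (A-λI) row 1 is [6, -4], so an eigenvector is (-2, -3).
For λ=3: (A-λI) row 1 is [8, -4], so an eigenvector is (-1, -2).
General solution: c_1e^(5t)(-2,-3) + c_2e^(3t)(-1,-2).

x(t) = -2c_1e^(5t) - c_2e^(3t), z(t) = -3c_1e^(5t) - 2c_2e^(3t)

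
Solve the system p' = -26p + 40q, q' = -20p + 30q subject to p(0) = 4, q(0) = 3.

p(t) = 2e^(2t)sin(4t) + 4e^(2t)cos(4t), q(t) = e^(2t)sin(4t) + 3e^(2t)cos(4t)

Coefficient matrix A = [[-26, 40], [-20, 30]].
Characteristic polynomial det(A - λI) = λ^2 - 4λ + 20 = 0.
Eigenvalues λ = 2 ± 4i (complex conjugate pair).
For λ=2+4i: an eigenvector is (-1,-1) - i(-3,-2) = (-1 + 3i, -1 + 2i).
A real fundamental pair from Re and Im of e^((2+4i)t)v: X_1 = e^(2t)(cos(4t)·(-1,-1) + sin(4t)·(-3,-2)), X_2 = e^(2t)(sin(4t)·(-1,-1) - cos(4t)·(-3,-2)).
General solution: c_1X_1 + c_2X_2.
Applying p(0)=4, q(0)=3 gives c_1=-1, c_2=1.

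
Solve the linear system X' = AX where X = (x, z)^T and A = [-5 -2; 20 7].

Coefficient matrix A = [[-5, -2], [20, 7]].
Characteristic polynomial det(A - λI) = λ^2 - 2λ + 5 = 0.
Eigenvalues λ = 1 ± 2i (complex conjugate pair).
For λ=1+2i: an eigenvector is (-1,3) - i(0,-1) = (-1, 3 + i).
A real fundamental pair from Re and Im of e^((1+2i)t)v: X_1 = e^(t)(cos(2t)·(-1,3) + sin(2t)·(0,-1)), X_2 = e^(t)(sin(2t)·(-1,3) - cos(2t)·(0,-1)).
General solution: c_1X_1 + c_2X_2.

x(t) = -c_1e^(t)cos(2t) - c_2e^(t)sin(2t), z(t) = -c_1e^(t)sin(2t) + 3c_1e^(t)cos(2t) + 3c_2e^(t)sin(2t) + c_2e^(t)cos(2t)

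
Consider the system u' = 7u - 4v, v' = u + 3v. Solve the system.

u(t) = 2c_1e^(5t) + 2c_2te^(5t) + c_2e^(5t), v(t) = c_1e^(5t) + c_2te^(5t)

Coefficient matrix A = [[7, -4], [1, 3]].
Characteristic polynomial det(A - λI) = λ^2 - 10λ + 25 = 0.
Single eigenvalue λ = 5 with algebraic multiplicity 2.
Eigenvector v = (2,1); generalized eigenvector w with (A-λI)w=v is (1,0).
General solution: e^(5t)[c_1·v + c_2·(t·v + w)].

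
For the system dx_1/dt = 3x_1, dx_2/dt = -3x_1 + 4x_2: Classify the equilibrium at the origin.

A = [[3,0],[-3,4]]; det(A-λI) = λ^2 - 7λ + 12.
λ = 3, 4: both positive.

unstable node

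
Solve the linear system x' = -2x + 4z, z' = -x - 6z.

Coefficient matrix A = [[-2, 4], [-1, -6]].
Characteristic polynomial det(A - λI) = λ^2 + 8λ + 16 = 0.
Single eigenvalue λ = -4 with algebraic multiplicity 2.
Eigenvector v = (2,-1); generalized eigenvector w with (A-λI)w=v is (1,0).
General solution: e^(-4t)[K_1·v + K_2·(t·v + w)].

x(t) = 2K_1e^(-4t) + 2K_2te^(-4t) + K_2e^(-4t), z(t) = -K_1e^(-4t) - K_2te^(-4t)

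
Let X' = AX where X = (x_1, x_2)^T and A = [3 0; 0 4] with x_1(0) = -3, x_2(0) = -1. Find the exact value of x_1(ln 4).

-192

A = [[3,0],[0,4]]; eigenvalues λ = 4, 3.
Eigenvectors: (0,-1) for λ=4, (1,0) for λ=3.
From the initial condition, c_1 = 1, c_2 = -3.
x_1(ln 4) = (1)(4^4)(0) + (-3)(4^3)(1) = -192.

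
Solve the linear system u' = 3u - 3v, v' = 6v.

Coefficient matrix A = [[3, -3], [0, 6]].
Characteristic polynomial det(A - λI) = λ^2 - 9λ + 18 = 0.
Eigenvalues λ = 6, 3.
For λ=6: (A-λI) row 1 is [-3, -3], so an eigenvector is (1, -1).
For λ=3: (A-λI) row 1 is [0, -3], so an eigenvector is (-1, 0).
General solution: c_1e^(6t)(1,-1) + c_2e^(3t)(-1,0).

u(t) = c_1e^(6t) - c_2e^(3t), v(t) = -c_1e^(6t)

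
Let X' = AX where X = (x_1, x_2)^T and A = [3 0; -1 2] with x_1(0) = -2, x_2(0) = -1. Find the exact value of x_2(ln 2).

A = [[3,0],[-1,2]]; eigenvalues λ = 3, 2.
Eigenvectors: (1,-1) for λ=3, (0,-1) for λ=2.
From the initial condition, c_1 = -2, c_2 = 3.
x_2(ln 2) = (-2)(2^3)(-1) + (3)(2^2)(-1) = 4.

4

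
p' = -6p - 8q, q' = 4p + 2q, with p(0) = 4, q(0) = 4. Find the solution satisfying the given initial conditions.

p(t) = -12e^(-2t)sin(4t) + 4e^(-2t)cos(4t), q(t) = 8e^(-2t)sin(4t) + 4e^(-2t)cos(4t)

Coefficient matrix A = [[-6, -8], [4, 2]].
Characteristic polynomial det(A - λI) = λ^2 + 4λ + 20 = 0.
Eigenvalues λ = -2 ± 4i (complex conjugate pair).
For λ=-2+4i: an eigenvector is (-1,1) - i(-1,0) = (-1 + i, 1).
A real fundamental pair from Re and Im of e^((-2+4i)t)v: X_1 = e^(-2t)(cos(4t)·(-1,1) + sin(4t)·(-1,0)), X_2 = e^(-2t)(sin(4t)·(-1,1) - cos(4t)·(-1,0)).
General solution: C_1X_1 + C_2X_2.
Applying p(0)=4, q(0)=4 gives C_1=4, C_2=8.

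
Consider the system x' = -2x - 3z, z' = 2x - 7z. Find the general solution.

Coefficient matrix A = [[-2, -3], [2, -7]].
Characteristic polynomial det(A - λI) = λ^2 + 9λ + 20 = 0.
Eigenvalues λ = -5, -4.
For λ=-5: (A-λI) row 1 is [3, -3], so an eigenvector is (1, 1).
For λ=-4: (A-λI) row 1 is [2, -3], so an eigenvector is (3, 2).
General solution: c_1e^(-5t)(1,1) + c_2e^(-4t)(3,2).

x(t) = c_1e^(-5t) + 3c_2e^(-4t), z(t) = c_1e^(-5t) + 2c_2e^(-4t)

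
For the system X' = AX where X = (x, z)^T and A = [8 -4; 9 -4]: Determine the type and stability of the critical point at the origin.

unstable improper node

A = [[8,-4],[9,-4]]; det(A-λI) = λ^2 - 4λ + 4.
repeated λ = 2 with a single eigenvector.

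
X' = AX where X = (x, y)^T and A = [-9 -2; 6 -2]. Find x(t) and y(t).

x(t) = K_1e^(-5t) + 2K_2e^(-6t), y(t) = -2K_1e^(-5t) - 3K_2e^(-6t)

Coefficient matrix A = [[-9, -2], [6, -2]].
Characteristic polynomial det(A - λI) = λ^2 + 11λ + 30 = 0.
Eigenvalues λ = -5, -6.
For λ=-5: (A-λI) row 1 is [-4, -2], so an eigenvector is (1, -2).
For λ=-6: (A-λI) row 1 is [-3, -2], so an eigenvector is (2, -3).
General solution: K_1e^(-5t)(1,-2) + K_2e^(-6t)(2,-3).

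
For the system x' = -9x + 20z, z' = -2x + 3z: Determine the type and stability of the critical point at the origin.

stable spiral

A = [[-9,20],[-2,3]]; det(A-λI) = λ^2 + 6λ + 13.
λ = -3 ± 2i: negative real part.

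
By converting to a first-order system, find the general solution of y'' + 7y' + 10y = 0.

Let x_1 = y, x_2 = y'. Then x_1' = x_2 and x_2' = -10x_1 - 7x_2.
A = [[0,1],[-10,-7]]; det(A-λI) = λ^2 + 7λ + 10.
Eigenvalues λ = -5, -2 with eigenvectors (1,-5), (1,-2).

y(t) = K_1e^(-5t) + K_2e^(-2t)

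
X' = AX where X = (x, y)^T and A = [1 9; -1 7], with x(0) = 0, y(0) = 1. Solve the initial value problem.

Coefficient matrix A = [[1, 9], [-1, 7]].
Characteristic polynomial det(A - λI) = λ^2 - 8λ + 16 = 0.
Single eigenvalue λ = 4 with algebraic multiplicity 2.
Eigenvector v = (3,1); generalized eigenvector w with (A-λI)w=v is (2,1).
General solution: e^(4t)[C_1·v + C_2·(t·v + w)].
Applying x(0)=0, y(0)=1 gives C_1=-2, C_2=3.

x(t) = 9te^(4t), y(t) = 3te^(4t) + e^(4t)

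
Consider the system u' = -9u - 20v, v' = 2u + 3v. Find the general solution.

u(t) = -c_1e^(-3t)sin(2t) - 3c_1e^(-3t)cos(2t) - 3c_2e^(-3t)sin(2t) + c_2e^(-3t)cos(2t), v(t) = c_1e^(-3t)cos(2t) + c_2e^(-3t)sin(2t)

Coefficient matrix A = [[-9, -20], [2, 3]].
Characteristic polynomial det(A - λI) = λ^2 + 6λ + 13 = 0.
Eigenvalues λ = -3 ± 2i (complex conjugate pair).
For λ=-3+2i: an eigenvector is (-3,1) - i(-1,0) = (-3 + i, 1).
A real fundamental pair from Re and Im of e^((-3+2i)t)v: X_1 = e^(-3t)(cos(2t)·(-3,1) + sin(2t)·(-1,0)), X_2 = e^(-3t)(sin(2t)·(-3,1) - cos(2t)·(-1,0)).
General solution: c_1X_1 + c_2X_2.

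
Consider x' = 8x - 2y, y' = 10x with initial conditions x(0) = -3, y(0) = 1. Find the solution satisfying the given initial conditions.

Coefficient matrix A = [[8, -2], [10, 0]].
Characteristic polynomial det(A - λI) = λ^2 - 8λ + 20 = 0.
Eigenvalues λ = 4 ± 2i (complex conjugate pair).
For λ=4+2i: an eigenvector is (0,-1) - i(1,2) = (0 - i, -1 - 2i).
A real fundamental pair from Re and Im of e^((4+2i)t)v: X_1 = e^(4t)(cos(2t)·(0,-1) + sin(2t)·(1,2)), X_2 = e^(4t)(sin(2t)·(0,-1) - cos(2t)·(1,2)).
General solution: c_1X_1 + c_2X_2.
Applying x(0)=-3, y(0)=1 gives c_1=-7, c_2=3.

x(t) = -7e^(4t)sin(2t) - 3e^(4t)cos(2t), y(t) = -17e^(4t)sin(2t) + e^(4t)cos(2t)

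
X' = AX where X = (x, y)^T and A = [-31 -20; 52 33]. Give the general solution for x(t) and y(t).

x(t) = -2K_1e^(t)sin(4t) - K_1e^(t)cos(4t) - K_2e^(t)sin(4t) + 2K_2e^(t)cos(4t), y(t) = 3K_1e^(t)sin(4t) + 2K_1e^(t)cos(4t) + 2K_2e^(t)sin(4t) - 3K_2e^(t)cos(4t)

Coefficient matrix A = [[-31, -20], [52, 33]].
Characteristic polynomial det(A - λI) = λ^2 - 2λ + 17 = 0.
Eigenvalues λ = 1 ± 4i (complex conjugate pair).
For λ=1+4i: an eigenvector is (-1,2) - i(-2,3) = (-1 + 2i, 2 - 3i).
A real fundamental pair from Re and Im of e^((1+4i)t)v: X_1 = e^(t)(cos(4t)·(-1,2) + sin(4t)·(-2,3)), X_2 = e^(t)(sin(4t)·(-1,2) - cos(4t)·(-2,3)).
General solution: K_1X_1 + K_2X_2.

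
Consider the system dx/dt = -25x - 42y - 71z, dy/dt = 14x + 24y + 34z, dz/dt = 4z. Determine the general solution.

Coefficient matrix A = [[-25, -42, -71], [14, 24, 34], [0, 0, 4]].
det(A - λI) = 0 gives eigenvalues λ = -4, 3, 4.
For λ=-4: eigenvector (2,-1,0).
For λ=3: eigenvector (3,-2,0).
For λ=4: eigenvector (-1,-1,1).
General solution: C_1e^(-4t)(2,-1,0) + C_2e^(3t)(3,-2,0) + C_3e^(4t)(-1,-1,1).

x(t) = 2C_1e^(-4t) + 3C_2e^(3t) - C_3e^(4t), y(t) = -C_1e^(-4t) - 2C_2e^(3t) - C_3e^(4t), z(t) = C_3e^(4t)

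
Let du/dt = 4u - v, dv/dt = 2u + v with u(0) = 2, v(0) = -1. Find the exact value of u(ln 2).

A = [[4,-1],[2,1]]; eigenvalues λ = 3, 2.
Eigenvectors: (1,1) for λ=3, (-1,-2) for λ=2.
From the initial condition, c_1 = 5, c_2 = 3.
u(ln 2) = (5)(2^3)(1) + (3)(2^2)(-1) = 28.

28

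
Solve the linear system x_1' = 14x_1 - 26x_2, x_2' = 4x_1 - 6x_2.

x_1(t) = -3K_1e^(4t)sin(2t) + 2K_1e^(4t)cos(2t) + 2K_2e^(4t)sin(2t) + 3K_2e^(4t)cos(2t), x_2(t) = -K_1e^(4t)sin(2t) + K_1e^(4t)cos(2t) + K_2e^(4t)sin(2t) + K_2e^(4t)cos(2t)

Coefficient matrix A = [[14, -26], [4, -6]].
Characteristic polynomial det(A - λI) = λ^2 - 8λ + 20 = 0.
Eigenvalues λ = 4 ± 2i (complex conjugate pair).
For λ=4+2i: an eigenvector is (2,1) - i(-3,-1) = (2 + 3i, 1 + i).
A real fundamental pair from Re and Im of e^((4+2i)t)v: X_1 = e^(4t)(cos(2t)·(2,1) + sin(2t)·(-3,-1)), X_2 = e^(4t)(sin(2t)·(2,1) - cos(2t)·(-3,-1)).
General solution: K_1X_1 + K_2X_2.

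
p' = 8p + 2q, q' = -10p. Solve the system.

p(t) = -c_1e^(4t)sin(2t) + c_2e^(4t)cos(2t), q(t) = 2c_1e^(4t)sin(2t) - c_1e^(4t)cos(2t) - c_2e^(4t)sin(2t) - 2c_2e^(4t)cos(2t)

Coefficient matrix A = [[8, 2], [-10, 0]].
Characteristic polynomial det(A - λI) = λ^2 - 8λ + 20 = 0.
Eigenvalues λ = 4 ± 2i (complex conjugate pair).
For λ=4+2i: an eigenvector is (0,-1) - i(-1,2) = (0 + i, -1 - 2i).
A real fundamental pair from Re and Im of e^((4+2i)t)v: X_1 = e^(4t)(cos(2t)·(0,-1) + sin(2t)·(-1,2)), X_2 = e^(4t)(sin(2t)·(0,-1) - cos(2t)·(-1,2)).
General solution: c_1X_1 + c_2X_2.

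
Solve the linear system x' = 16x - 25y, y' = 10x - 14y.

x(t) = 2C_1e^(t)sin(5t) - C_1e^(t)cos(5t) - C_2e^(t)sin(5t) - 2C_2e^(t)cos(5t), y(t) = C_1e^(t)sin(5t) - C_1e^(t)cos(5t) - C_2e^(t)sin(5t) - C_2e^(t)cos(5t)

Coefficient matrix A = [[16, -25], [10, -14]].
Characteristic polynomial det(A - λI) = λ^2 - 2λ + 26 = 0.
Eigenvalues λ = 1 ± 5i (complex conjugate pair).
For λ=1+5i: an eigenvector is (-1,-1) - i(2,1) = (-1 - 2i, -1 - i).
A real fundamental pair from Re and Im of e^((1+5i)t)v: X_1 = e^(t)(cos(5t)·(-1,-1) + sin(5t)·(2,1)), X_2 = e^(t)(sin(5t)·(-1,-1) - cos(5t)·(2,1)).
General solution: C_1X_1 + C_2X_2.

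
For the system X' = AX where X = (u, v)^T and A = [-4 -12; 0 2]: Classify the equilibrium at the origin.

A = [[-4,-12],[0,2]]; det(A-λI) = λ^2 + 2λ - 8.
λ = -4, 2: opposite signs.

saddle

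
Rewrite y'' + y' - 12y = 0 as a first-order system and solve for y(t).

Let x_1 = y, x_2 = y'. Then x_1' = x_2 and x_2' = 12x_1 - x_2.
A = [[0,1],[12,-1]]; det(A-λI) = λ^2 + λ - 12.
Eigenvalues λ = -4, 3 with eigenvectors (1,-4), (1,3).

y(t) = c_1e^(-4t) + c_2e^(3t)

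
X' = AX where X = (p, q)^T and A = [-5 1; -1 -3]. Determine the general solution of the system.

p(t) = c_1e^(-4t) + c_2te^(-4t) - 2c_2e^(-4t), q(t) = c_1e^(-4t) + c_2te^(-4t) - c_2e^(-4t)

Coefficient matrix A = [[-5, 1], [-1, -3]].
Characteristic polynomial det(A - λI) = λ^2 + 8λ + 16 = 0.
Single eigenvalue λ = -4 with algebraic multiplicity 2.
Eigenvector v = (1,1); generalized eigenvector w with (A-λI)w=v is (-2,-1).
General solution: e^(-4t)[c_1·v + c_2·(t·v + w)].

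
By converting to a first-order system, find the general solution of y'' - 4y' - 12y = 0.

y(t) = c_1e^(6t) + c_2e^(-2t)

Let x_1 = y, x_2 = y'. Then x_1' = x_2 and x_2' = 12x_1 + 4x_2.
A = [[0,1],[12,4]]; det(A-λI) = λ^2 - 4λ - 12.
Eigenvalues λ = 6, -2 with eigenvectors (1,6), (1,-2).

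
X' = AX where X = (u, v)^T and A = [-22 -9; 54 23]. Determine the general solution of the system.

Coefficient matrix A = [[-22, -9], [54, 23]].
Characteristic polynomial det(A - λI) = λ^2 - λ - 20 = 0.
Eigenvalues λ = 5, -4.
For λ=5: (A-λI) row 1 is [-27, -9], so an eigenvector is (-1, 3).
For λ=-4: (A-λI) row 1 is [-18, -9], so an eigenvector is (-1, 2).
General solution: c_1e^(5t)(-1,3) + c_2e^(-4t)(-1,2).

u(t) = -c_1e^(5t) - c_2e^(-4t), v(t) = 3c_1e^(5t) + 2c_2e^(-4t)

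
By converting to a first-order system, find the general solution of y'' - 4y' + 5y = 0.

Let x_1 = y, x_2 = y'. Then x_1' = x_2 and x_2' = -5x_1 + 4x_2.
A = [[0,1],[-5,4]]; det(A-λI) = λ^2 - 4λ + 5.
Eigenvalues λ = 2 ± i.

y(t) = C_1e^(2t)cos(t) + C_2e^(2t)sin(t)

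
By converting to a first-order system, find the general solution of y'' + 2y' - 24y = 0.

y(t) = K_1e^(-6t) + K_2e^(4t)

Let x_1 = y, x_2 = y'. Then x_1' = x_2 and x_2' = 24x_1 - 2x_2.
A = [[0,1],[24,-2]]; det(A-λI) = λ^2 + 2λ - 24.
Eigenvalues λ = -6, 4 with eigenvectors (1,-6), (1,4).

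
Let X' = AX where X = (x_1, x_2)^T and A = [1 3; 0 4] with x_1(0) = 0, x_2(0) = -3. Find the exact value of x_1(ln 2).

-42

A = [[1,3],[0,4]]; eigenvalues λ = 1, 4.
Eigenvectors: (1,0) for λ=1, (-1,-1) for λ=4.
From the initial condition, c_1 = 3, c_2 = 3.
x_1(ln 2) = (3)(2^1)(1) + (3)(2^4)(-1) = -42.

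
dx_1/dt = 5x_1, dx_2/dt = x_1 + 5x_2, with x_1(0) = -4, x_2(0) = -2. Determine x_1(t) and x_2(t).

x_1(t) = -4e^(5t), x_2(t) = -4te^(5t) - 2e^(5t)

Coefficient matrix A = [[5, 0], [1, 5]].
Characteristic polynomial det(A - λI) = λ^2 - 10λ + 25 = 0.
Single eigenvalue λ = 5 with algebraic multiplicity 2.
Eigenvector v = (0,-1); generalized eigenvector w with (A-λI)w=v is (-1,1).
General solution: e^(5t)[c_1·v + c_2·(t·v + w)].
Applying x_1(0)=-4, x_2(0)=-2 gives c_1=6, c_2=4.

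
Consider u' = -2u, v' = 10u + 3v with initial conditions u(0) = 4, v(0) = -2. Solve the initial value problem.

u(t) = 4e^(-2t), v(t) = 6e^(3t) - 8e^(-2t)

Coefficient matrix A = [[-2, 0], [10, 3]].
Characteristic polynomial det(A - λI) = λ^2 - λ - 6 = 0.
Eigenvalues λ = -2, 3.
For λ=-2: (A-λI) row 2 is [10, 5], so an eigenvector is (1, -2).
For λ=3: (A-λI) row 1 is [-5, 0], so an eigenvector is (0, 1).
General solution: K_1e^(-2t)(1,-2) + K_2e^(3t)(0,1).
Applying u(0)=4, v(0)=-2 gives K_1=4, K_2=6.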